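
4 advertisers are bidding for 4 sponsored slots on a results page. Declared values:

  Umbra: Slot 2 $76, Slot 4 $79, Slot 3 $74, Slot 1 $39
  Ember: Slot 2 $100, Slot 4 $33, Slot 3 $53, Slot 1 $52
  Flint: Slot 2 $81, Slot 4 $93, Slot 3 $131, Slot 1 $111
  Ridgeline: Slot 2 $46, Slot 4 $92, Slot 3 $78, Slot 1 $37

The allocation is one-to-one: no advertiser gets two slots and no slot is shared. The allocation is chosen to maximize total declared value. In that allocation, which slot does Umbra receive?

Umbra receives Slot 3.

This is a one-to-one assignment (maximum-weight bipartite matching).
Optimal: Umbra→Slot 3 ($74), Ember→Slot 2 ($100), Flint→Slot 1 ($111), Ridgeline→Slot 4 ($92) — total 74+100+111+92 = $377.
Max-entry greedy (repeatedly take the single best remaining cell) gives $362, worse by 15.
Umbra's own top slot is Slot 4 ($79), but forcing Umbra→Slot 4 and reassigning the rest optimally gives only $368 — worse by 9.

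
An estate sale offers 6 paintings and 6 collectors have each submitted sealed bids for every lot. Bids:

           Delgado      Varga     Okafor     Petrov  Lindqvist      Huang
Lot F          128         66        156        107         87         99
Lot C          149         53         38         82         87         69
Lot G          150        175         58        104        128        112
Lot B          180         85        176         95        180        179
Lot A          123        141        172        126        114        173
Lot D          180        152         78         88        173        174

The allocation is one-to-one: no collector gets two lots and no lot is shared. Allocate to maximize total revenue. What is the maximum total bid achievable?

Max total: $960

This is the linear assignment problem.
Optimal: Delgado→Lot C ($149), Varga→Lot G ($175), Okafor→Lot F ($156), Petrov→Lot A ($126), Lindqvist→Lot B ($180), Huang→Lot D ($174) — total 149+175+156+126+180+174 = $960.
Swapping Huang↔Lindqvist (Huang→Lot B $179, Lindqvist→Lot D $173) loses 2.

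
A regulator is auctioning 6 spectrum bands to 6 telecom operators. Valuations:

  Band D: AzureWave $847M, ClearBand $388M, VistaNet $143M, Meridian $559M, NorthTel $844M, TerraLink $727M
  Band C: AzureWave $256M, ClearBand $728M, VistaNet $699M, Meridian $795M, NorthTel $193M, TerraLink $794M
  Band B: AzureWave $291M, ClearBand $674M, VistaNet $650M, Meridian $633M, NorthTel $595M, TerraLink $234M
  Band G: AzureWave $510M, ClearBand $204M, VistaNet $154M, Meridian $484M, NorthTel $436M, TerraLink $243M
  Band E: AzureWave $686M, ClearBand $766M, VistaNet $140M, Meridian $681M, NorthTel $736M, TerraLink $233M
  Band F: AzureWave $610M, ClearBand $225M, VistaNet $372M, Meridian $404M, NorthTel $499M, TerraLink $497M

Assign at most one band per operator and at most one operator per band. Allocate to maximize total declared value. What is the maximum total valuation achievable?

Treat this as an assignment problem: match each operator to one band.
Optimal: AzureWave→Band F ($610M), ClearBand→Band E ($766M), VistaNet→Band B ($650M), Meridian→Band G ($484M), NorthTel→Band D ($844M), TerraLink→Band C ($794M) — total 610+766+650+484+844+794 = $4148M.
Row-greedy (each operator in turn takes its best remaining band) gives $3687M, worse by 461.

Max total: $4148M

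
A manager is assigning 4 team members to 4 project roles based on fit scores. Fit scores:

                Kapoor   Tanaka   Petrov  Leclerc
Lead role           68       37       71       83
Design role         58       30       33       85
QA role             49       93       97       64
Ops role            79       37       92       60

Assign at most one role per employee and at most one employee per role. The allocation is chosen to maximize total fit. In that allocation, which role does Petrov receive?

Treat this as an assignment problem: match each employee to one role.
Optimal: Kapoor→Lead role (68 pts), Tanaka→QA role (93 pts), Petrov→Ops role (92 pts), Leclerc→Design role (85 pts) — total 68+93+92+85 = 338 pts.
Column-greedy (each role in turn goes to its best remaining employee) gives 275 pts, worse by 63.
Next-best assignment: Kapoor→Ops role, Tanaka→QA role, Petrov→Lead role, Leclerc→Design role = 328 pts.
Swapping Kapoor↔Leclerc (Kapoor→Design role 58 pts, Leclerc→Lead role 83 pts) loses 12.
Every other assignment is strictly worse.
Petrov's own top role is QA role (97 pts), but forcing Petrov→QA role and reassigning the rest optimally gives only 298 pts — worse by 40.

Petrov receives Ops role.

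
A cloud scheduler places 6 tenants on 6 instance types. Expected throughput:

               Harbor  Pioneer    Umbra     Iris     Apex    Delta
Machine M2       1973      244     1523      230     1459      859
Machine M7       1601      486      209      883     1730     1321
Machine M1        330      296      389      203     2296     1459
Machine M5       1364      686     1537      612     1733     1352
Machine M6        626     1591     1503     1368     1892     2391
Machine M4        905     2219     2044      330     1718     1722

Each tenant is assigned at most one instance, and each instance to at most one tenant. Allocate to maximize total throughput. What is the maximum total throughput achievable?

This is the linear assignment problem.
Optimal: Harbor→Machine M2 (1973 ops/s), Pioneer→Machine M4 (2219 ops/s), Umbra→Machine M5 (1537 ops/s), Iris→Machine M7 (883 ops/s), Apex→Machine M1 (2296 ops/s), Delta→Machine M6 (2391 ops/s) — total 1973+2219+1537+883+2296+2391 = 11299 ops/s.
Column-greedy (each instance in turn goes to its best remaining tenant) gives 8620 ops/s, worse by 2679.
Swapping Delta↔Iris (Delta→Machine M7 1321 ops/s, Iris→Machine M6 1368 ops/s) loses 585.

Maximum total: 11299 ops/s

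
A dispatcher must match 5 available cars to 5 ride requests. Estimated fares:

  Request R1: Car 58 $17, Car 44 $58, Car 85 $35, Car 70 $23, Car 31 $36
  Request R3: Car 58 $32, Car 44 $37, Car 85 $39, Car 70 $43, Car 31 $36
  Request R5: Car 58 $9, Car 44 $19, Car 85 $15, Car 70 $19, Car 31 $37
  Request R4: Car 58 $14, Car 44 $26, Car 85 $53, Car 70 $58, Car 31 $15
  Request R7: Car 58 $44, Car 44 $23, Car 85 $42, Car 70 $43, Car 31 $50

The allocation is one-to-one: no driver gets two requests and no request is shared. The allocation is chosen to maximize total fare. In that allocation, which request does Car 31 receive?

Car 31 receives Request R5.

This is a one-to-one assignment (maximum-weight bipartite matching).
Optimal: Car 58→Request R7 ($44), Car 44→Request R1 ($58), Car 85→Request R3 ($39), Car 70→Request R4 ($58), Car 31→Request R5 ($37) — total 44+58+39+58+37 = $236.
Row-greedy (each driver in turn takes its best remaining request) gives $235, worse by 1.
Checked against all permutations: $236 is optimal.
Car 31's own top request is Request R7 ($50), but forcing Car 31→Request R7 and reassigning the rest optimally gives only $214 — worse by 22.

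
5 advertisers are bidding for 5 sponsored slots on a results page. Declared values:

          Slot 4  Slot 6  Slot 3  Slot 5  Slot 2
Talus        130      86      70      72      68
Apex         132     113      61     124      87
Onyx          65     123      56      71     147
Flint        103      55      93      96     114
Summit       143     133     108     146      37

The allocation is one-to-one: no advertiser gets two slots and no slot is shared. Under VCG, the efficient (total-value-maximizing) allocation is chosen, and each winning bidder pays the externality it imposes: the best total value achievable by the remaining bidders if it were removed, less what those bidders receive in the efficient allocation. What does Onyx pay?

Onyx pays $21.

Efficient allocation: Talus→Slot 4 ($130), Apex→Slot 6 ($113), Onyx→Slot 2 ($147), Flint→Slot 3 ($93), Summit→Slot 5 ($146); total welfare W = $629.
Onyx receives Slot 2 at value $147, so the others get W − 147 = $482.
Without Onyx: best allocation of the remaining 4 bidders over all 5 slots is Talus→Slot 4 ($130), Apex→Slot 6 ($113), Flint→Slot 2 ($114), Summit→Slot 5 ($146), total $503.
VCG payment = (others' best without Onyx) − (others' welfare with Onyx) = 503 − 482 = $21.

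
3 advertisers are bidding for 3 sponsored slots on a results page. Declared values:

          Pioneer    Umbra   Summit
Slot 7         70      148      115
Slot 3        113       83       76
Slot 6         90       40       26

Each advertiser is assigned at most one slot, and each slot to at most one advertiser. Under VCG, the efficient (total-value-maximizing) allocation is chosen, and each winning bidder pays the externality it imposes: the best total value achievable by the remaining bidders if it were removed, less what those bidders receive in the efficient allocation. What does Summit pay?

Summit pays $23.

Efficient allocation: Pioneer→Slot 6 ($90), Umbra→Slot 7 ($148), Summit→Slot 3 ($76); total welfare W = $314.
Summit receives Slot 3 at value $76, so the others get W − 76 = $238.
Without Summit: best allocation of the remaining 2 bidders over all 3 slots is Pioneer→Slot 3 ($113), Umbra→Slot 7 ($148), total $261.
VCG payment = (others' best without Summit) − (others' welfare with Summit) = 261 − 238 = $23.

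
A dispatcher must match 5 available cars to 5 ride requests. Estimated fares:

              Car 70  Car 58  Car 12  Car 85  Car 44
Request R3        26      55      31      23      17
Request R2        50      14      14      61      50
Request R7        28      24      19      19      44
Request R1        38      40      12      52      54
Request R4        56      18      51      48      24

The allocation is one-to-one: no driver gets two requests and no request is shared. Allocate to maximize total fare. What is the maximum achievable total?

Maximum total: $252

Optimal: Car 70→Request R2 ($50), Car 58→Request R3 ($55), Car 12→Request R4 ($51), Car 85→Request R1 ($52), Car 44→Request R7 ($44) — total 50+55+51+52+44 = $252.
Column-greedy (each request in turn goes to its best remaining driver) gives $249, worse by 3.
Next-best assignment: Car 70→Request R7, Car 58→Request R3, Car 12→Request R4, Car 85→Request R2, Car 44→Request R1 = $249.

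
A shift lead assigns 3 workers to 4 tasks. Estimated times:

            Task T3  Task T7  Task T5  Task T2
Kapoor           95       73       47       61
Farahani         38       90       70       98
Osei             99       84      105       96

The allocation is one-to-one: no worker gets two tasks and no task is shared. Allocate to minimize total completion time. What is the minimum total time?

Optimal: Kapoor→Task T5 (47 min), Farahani→Task T3 (38 min), Osei→Task T7 (84 min) — total 47+38+84 = 169 min.
Column-greedy (each task in turn goes to its cheapest remaining worker) gives 216 min, worse by 47.
Next-best assignment: Kapoor→Task T5, Farahani→Task T3, Osei→Task T2 = 181 min.

Min total: 169 min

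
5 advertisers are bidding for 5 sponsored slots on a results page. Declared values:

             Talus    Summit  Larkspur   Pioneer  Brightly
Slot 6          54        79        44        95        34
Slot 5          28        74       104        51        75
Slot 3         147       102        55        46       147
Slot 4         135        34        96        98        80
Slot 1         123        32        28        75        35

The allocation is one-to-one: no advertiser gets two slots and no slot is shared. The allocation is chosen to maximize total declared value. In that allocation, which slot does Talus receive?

Talus receives Slot 1.

Optimal: Talus→Slot 1 ($123), Summit→Slot 6 ($79), Larkspur→Slot 5 ($104), Pioneer→Slot 4 ($98), Brightly→Slot 3 ($147) — total 123+79+104+98+147 = $551.
Row-greedy (each advertiser in turn takes its best remaining slot) gives $463, worse by 88.
Next-best assignment: Talus→Slot 4, Summit→Slot 6, Larkspur→Slot 5, Pioneer→Slot 1, Brightly→Slot 3 = $540.
Talus's own top slot is Slot 3 ($147), but forcing Talus→Slot 3 and reassigning the rest optimally gives only $485 — worse by 66.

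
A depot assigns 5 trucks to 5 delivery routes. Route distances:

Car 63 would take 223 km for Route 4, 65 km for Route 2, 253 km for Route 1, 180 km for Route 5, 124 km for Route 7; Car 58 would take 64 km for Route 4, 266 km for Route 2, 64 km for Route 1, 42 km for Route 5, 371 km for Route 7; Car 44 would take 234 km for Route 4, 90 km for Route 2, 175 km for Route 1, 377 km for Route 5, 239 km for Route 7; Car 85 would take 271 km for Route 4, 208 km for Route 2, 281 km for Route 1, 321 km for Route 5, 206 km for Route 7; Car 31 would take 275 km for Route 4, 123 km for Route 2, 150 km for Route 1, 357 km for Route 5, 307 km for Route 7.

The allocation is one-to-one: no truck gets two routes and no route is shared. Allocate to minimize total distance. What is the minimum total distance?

Minimum total: 677 km

This is a one-to-one assignment (minimum-cost bipartite matching).
Optimal: Car 63→Route 7 (124 km), Car 58→Route 5 (42 km), Car 44→Route 2 (90 km), Car 85→Route 4 (271 km), Car 31→Route 1 (150 km) — total 124+42+90+271+150 = 677 km.
Column-greedy (each route in turn goes to its cheapest remaining truck) gives 839 km, worse by 162.
No other one-to-one assignment undercuts 677 km.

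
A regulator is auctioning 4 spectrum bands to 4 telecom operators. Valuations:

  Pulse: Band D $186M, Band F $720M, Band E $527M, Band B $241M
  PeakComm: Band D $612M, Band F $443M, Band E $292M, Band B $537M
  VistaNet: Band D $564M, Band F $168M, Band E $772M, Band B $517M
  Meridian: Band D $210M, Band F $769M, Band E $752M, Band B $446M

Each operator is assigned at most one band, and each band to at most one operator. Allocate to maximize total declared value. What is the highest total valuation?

Max total: $2601M

This is a one-to-one assignment (maximum-weight bipartite matching).
Optimal: Pulse→Band F ($720M), PeakComm→Band D ($612M), VistaNet→Band B ($517M), Meridian→Band E ($752M) — total 720+612+517+752 = $2601M.
Next-best assignment: Pulse→Band F, PeakComm→Band B, VistaNet→Band D, Meridian→Band E = $2573M.
Swapping Pulse↔Meridian (Pulse→Band E $527M, Meridian→Band F $769M) loses 176.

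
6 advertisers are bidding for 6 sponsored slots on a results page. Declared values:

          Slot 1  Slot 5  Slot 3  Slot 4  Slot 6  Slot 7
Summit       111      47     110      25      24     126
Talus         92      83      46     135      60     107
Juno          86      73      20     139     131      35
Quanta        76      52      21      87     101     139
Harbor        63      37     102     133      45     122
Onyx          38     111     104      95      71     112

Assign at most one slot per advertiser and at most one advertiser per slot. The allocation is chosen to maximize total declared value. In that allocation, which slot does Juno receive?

Juno receives Slot 6.

This is a one-to-one assignment (maximum-weight bipartite matching).
Optimal: Summit→Slot 1 ($111), Talus→Slot 4 ($135), Juno→Slot 6 ($131), Quanta→Slot 7 ($139), Harbor→Slot 3 ($102), Onyx→Slot 5 ($111) — total 111+135+131+139+102+111 = $729.
Juno's own top slot is Slot 4 ($139), but forcing Juno→Slot 4 and reassigning the rest optimally gives only $675 — worse by 54.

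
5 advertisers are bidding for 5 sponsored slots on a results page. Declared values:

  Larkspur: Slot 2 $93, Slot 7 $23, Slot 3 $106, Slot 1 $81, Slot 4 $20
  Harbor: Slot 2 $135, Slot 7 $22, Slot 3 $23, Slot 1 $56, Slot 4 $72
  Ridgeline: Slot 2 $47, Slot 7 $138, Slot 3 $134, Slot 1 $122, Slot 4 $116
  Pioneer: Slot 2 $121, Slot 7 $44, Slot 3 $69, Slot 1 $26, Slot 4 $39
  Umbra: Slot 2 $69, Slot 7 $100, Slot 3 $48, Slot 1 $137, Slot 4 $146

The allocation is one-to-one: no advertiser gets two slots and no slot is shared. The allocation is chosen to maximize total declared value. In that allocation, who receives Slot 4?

Optimal: Larkspur→Slot 3 ($106), Harbor→Slot 4 ($72), Ridgeline→Slot 7 ($138), Pioneer→Slot 2 ($121), Umbra→Slot 1 ($137) — total 106+72+138+121+137 = $574.
Column-greedy (each slot in turn goes to its best remaining advertiser) gives $555, worse by 19.
Swapping Ridgeline↔Harbor (Ridgeline→Slot 4 $116, Harbor→Slot 7 $22) loses 72.
Harbor's own top slot is Slot 2 ($135), but forcing Harbor→Slot 2 and reassigning the rest optimally gives only $569 — worse by 5.

Harbor receives Slot 4.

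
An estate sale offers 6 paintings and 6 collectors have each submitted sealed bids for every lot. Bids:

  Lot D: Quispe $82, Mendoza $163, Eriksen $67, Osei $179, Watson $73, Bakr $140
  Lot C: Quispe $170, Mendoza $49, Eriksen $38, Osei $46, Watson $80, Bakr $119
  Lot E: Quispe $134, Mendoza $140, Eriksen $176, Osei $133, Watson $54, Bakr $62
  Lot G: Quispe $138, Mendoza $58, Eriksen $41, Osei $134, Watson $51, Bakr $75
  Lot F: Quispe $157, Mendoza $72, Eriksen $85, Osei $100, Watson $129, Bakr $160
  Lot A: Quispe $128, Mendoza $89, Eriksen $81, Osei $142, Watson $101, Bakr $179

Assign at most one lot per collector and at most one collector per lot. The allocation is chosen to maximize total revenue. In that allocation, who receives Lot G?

Osei receives Lot G.

This is the linear assignment problem.
Optimal: Quispe→Lot C ($170), Mendoza→Lot D ($163), Eriksen→Lot E ($176), Osei→Lot G ($134), Watson→Lot F ($129), Bakr→Lot A ($179) — total 170+163+176+134+129+179 = $951.
Every other assignment is strictly worse.
Osei's own top lot is Lot D ($179), but forcing Osei→Lot D and reassigning the rest optimally gives only $891 — worse by 60.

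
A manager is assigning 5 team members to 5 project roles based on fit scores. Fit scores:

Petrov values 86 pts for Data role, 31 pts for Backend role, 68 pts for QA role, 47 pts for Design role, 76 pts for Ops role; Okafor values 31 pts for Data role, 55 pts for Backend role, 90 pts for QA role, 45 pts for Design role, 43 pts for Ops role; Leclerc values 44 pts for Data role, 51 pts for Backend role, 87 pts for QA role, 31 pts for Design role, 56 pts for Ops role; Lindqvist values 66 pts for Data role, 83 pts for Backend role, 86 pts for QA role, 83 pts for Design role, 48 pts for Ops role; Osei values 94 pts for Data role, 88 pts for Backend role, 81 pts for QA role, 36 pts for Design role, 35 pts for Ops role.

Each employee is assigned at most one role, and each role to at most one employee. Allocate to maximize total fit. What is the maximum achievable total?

Max total: 403 pts

Optimal: Petrov→Data role (86 pts), Okafor→QA role (90 pts), Leclerc→Ops role (56 pts), Lindqvist→Design role (83 pts), Osei→Backend role (88 pts) — total 86+90+56+83+88 = 403 pts.
Row-greedy (each employee in turn takes its best remaining role) gives 351 pts, worse by 52.
Checked against all permutations: 403 pts is optimal.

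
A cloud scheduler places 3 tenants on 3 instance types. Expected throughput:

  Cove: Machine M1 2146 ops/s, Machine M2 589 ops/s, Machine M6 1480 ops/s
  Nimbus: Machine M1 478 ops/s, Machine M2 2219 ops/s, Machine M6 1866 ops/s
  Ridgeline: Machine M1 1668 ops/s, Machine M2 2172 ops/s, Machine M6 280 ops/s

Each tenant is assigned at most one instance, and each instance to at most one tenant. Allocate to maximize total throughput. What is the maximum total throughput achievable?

Treat this as an assignment problem: match each tenant to one instance.
Optimal: Cove→Machine M1 (2146 ops/s), Nimbus→Machine M6 (1866 ops/s), Ridgeline→Machine M2 (2172 ops/s) — total 2146+1866+2172 = 6184 ops/s.
Next-best assignment: Cove→Machine M6, Nimbus→Machine M2, Ridgeline→Machine M1 = 5367 ops/s.
Every other assignment is strictly worse.

Max total: 6184 ops/s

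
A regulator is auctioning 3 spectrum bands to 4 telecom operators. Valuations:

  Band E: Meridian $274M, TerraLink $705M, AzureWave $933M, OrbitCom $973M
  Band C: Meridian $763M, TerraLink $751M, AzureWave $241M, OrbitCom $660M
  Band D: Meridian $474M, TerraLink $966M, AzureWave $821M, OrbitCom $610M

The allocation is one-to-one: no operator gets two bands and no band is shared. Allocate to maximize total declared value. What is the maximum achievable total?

Maximum total: $2702M

Optimal: OrbitCom→Band E ($973M), Meridian→Band C ($763M), TerraLink→Band D ($966M) — total 973+763+966 = $2702M.
Row-greedy (each operator in turn takes its best remaining band) gives $2662M, worse by 40.
Next-best assignment: AzureWave→Band E, Meridian→Band C, TerraLink→Band D = $2662M.
Swapping OrbitCom↔Meridian (OrbitCom→Band C $660M, Meridian→Band E $274M) loses 802.
Every other assignment is strictly worse.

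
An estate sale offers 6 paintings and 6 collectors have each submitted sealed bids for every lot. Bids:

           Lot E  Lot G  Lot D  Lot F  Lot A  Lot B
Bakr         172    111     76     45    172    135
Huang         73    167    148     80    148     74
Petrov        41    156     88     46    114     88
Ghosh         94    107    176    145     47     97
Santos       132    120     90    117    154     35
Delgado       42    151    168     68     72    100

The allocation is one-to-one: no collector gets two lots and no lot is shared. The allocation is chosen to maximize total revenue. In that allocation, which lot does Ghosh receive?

Ghosh receives Lot F.

Optimal: Bakr→Lot E ($172), Huang→Lot G ($167), Petrov→Lot B ($88), Ghosh→Lot F ($145), Santos→Lot A ($154), Delgado→Lot D ($168) — total 172+167+88+145+154+168 = $894.
Max-entry greedy (repeatedly take the single best remaining cell) gives $815, worse by 79.
Next-best assignment: Bakr→Lot B, Huang→Lot A, Petrov→Lot G, Ghosh→Lot F, Santos→Lot E, Delgado→Lot D = $884.
Checked against all permutations: $894 is optimal.
Ghosh's own top lot is Lot D ($176), but forcing Ghosh→Lot D and reassigning the rest optimally gives only $869 — worse by 25.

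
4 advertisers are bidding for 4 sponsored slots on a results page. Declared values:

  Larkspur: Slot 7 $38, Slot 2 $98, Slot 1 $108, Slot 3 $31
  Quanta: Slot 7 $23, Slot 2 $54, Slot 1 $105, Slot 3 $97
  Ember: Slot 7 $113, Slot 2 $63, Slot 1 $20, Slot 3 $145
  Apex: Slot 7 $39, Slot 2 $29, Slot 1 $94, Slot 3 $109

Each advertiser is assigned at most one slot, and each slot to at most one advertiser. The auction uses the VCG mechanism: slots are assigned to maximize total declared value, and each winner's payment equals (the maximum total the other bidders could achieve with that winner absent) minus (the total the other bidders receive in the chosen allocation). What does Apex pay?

Apex pays $32.

Efficient allocation: Larkspur→Slot 2 ($98), Quanta→Slot 1 ($105), Ember→Slot 7 ($113), Apex→Slot 3 ($109); total welfare W = $425.
Apex receives Slot 3 at value $109, so the others get W − 109 = $316.
Without Apex: best allocation of the remaining 3 bidders over all 4 slots is Larkspur→Slot 2 ($98), Quanta→Slot 1 ($105), Ember→Slot 3 ($145), total $348.
VCG payment = (others' best without Apex) − (others' welfare with Apex) = 348 − 316 = $32.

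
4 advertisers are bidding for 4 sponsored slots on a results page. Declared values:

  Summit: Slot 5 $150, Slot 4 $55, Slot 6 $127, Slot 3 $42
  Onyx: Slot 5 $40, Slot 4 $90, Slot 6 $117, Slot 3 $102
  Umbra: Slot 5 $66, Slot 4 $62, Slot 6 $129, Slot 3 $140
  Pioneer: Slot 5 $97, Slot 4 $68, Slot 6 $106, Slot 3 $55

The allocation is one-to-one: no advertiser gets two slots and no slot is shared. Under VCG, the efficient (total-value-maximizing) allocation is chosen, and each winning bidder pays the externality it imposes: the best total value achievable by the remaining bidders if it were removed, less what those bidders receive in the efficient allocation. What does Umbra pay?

Efficient allocation: Summit→Slot 5 ($150), Onyx→Slot 4 ($90), Umbra→Slot 3 ($140), Pioneer→Slot 6 ($106); total welfare W = $486.
Umbra receives Slot 3 at value $140, so the others get W − 140 = $346.
Without Umbra: best allocation of the remaining 3 bidders over all 4 slots is Summit→Slot 5 ($150), Onyx→Slot 3 ($102), Pioneer→Slot 6 ($106), total $358.
VCG payment = (others' best without Umbra) − (others' welfare with Umbra) = 358 − 346 = $12.

Umbra pays $12.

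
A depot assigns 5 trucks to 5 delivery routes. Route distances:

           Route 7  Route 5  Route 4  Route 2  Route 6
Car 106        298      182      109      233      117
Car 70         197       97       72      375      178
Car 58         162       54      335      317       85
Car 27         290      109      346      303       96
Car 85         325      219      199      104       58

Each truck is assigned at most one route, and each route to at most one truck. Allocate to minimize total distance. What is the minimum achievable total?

Optimal: Car 106→Route 4 (109 km), Car 70→Route 7 (197 km), Car 58→Route 5 (54 km), Car 27→Route 6 (96 km), Car 85→Route 2 (104 km) — total 109+197+54+96+104 = 560 km.
Row-greedy (each truck in turn takes its cheapest remaining route) gives 685 km, worse by 125.
Next-best assignment: Car 106→Route 6, Car 70→Route 4, Car 58→Route 7, Car 27→Route 5, Car 85→Route 2 = 564 km.

Minimum total: 560 km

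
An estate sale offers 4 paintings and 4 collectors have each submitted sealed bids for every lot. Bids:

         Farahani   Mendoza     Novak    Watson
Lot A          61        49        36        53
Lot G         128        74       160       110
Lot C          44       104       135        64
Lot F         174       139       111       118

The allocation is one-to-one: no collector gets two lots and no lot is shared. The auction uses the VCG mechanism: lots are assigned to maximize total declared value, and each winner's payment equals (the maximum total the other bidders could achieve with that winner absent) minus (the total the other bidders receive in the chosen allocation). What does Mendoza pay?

Mendoza pays $32.

Efficient allocation: Farahani→Lot F ($174), Mendoza→Lot C ($104), Novak→Lot G ($160), Watson→Lot A ($53); total welfare W = $491.
Mendoza receives Lot C at value $104, so the others get W − 104 = $387.
Without Mendoza: best allocation of the remaining 3 bidders over all 4 lots is Farahani→Lot F ($174), Novak→Lot C ($135), Watson→Lot G ($110), total $419.
VCG payment = (others' best without Mendoza) − (others' welfare with Mendoza) = 419 − 387 = $32.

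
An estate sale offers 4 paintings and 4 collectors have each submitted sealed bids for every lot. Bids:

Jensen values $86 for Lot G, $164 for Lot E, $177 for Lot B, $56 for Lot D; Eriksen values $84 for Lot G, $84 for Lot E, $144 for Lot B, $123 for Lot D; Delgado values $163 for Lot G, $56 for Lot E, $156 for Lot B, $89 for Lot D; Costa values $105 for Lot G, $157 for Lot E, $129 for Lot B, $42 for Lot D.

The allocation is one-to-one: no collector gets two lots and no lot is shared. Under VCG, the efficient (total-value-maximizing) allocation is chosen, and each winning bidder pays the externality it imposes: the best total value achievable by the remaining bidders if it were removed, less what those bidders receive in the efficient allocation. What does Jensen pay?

Efficient allocation: Jensen→Lot B ($177), Eriksen→Lot D ($123), Delgado→Lot G ($163), Costa→Lot E ($157); total welfare W = $620.
Jensen receives Lot B at value $177, so the others get W − 177 = $443.
Without Jensen: best allocation of the remaining 3 bidders over all 4 lots is Eriksen→Lot B ($144), Delgado→Lot G ($163), Costa→Lot E ($157), total $464.
VCG payment = (others' best without Jensen) − (others' welfare with Jensen) = 464 − 443 = $21.

Jensen pays $21.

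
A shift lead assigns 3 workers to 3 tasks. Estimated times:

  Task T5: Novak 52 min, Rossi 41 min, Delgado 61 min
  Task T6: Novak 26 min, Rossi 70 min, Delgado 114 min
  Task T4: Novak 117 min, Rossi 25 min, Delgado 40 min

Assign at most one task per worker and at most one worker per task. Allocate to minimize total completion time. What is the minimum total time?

Minimum total: 107 min

Optimal: Novak→Task T6 (26 min), Rossi→Task T5 (41 min), Delgado→Task T4 (40 min) — total 26+41+40 = 107 min.
Row-greedy (each worker in turn takes its cheapest remaining task) gives 112 min, worse by 5.
Next-best assignment: Novak→Task T6, Rossi→Task T4, Delgado→Task T5 = 112 min.
Swapping Novak↔Delgado (Novak→Task T4 117 min, Delgado→Task T6 114 min) adds 165.
Every other assignment is strictly worse.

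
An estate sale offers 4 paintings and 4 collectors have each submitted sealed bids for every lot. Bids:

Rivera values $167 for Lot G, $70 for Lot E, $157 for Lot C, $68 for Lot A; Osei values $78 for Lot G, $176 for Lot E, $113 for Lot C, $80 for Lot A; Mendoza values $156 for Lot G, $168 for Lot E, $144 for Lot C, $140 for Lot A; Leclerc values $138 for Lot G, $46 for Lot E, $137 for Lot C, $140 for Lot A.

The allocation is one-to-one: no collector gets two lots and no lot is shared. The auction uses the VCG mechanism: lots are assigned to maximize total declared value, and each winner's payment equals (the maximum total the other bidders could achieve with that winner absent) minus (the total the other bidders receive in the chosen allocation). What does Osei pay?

Efficient allocation: Rivera→Lot C ($157), Osei→Lot E ($176), Mendoza→Lot G ($156), Leclerc→Lot A ($140); total welfare W = $629.
Osei receives Lot E at value $176, so the others get W − 176 = $453.
Without Osei: best allocation of the remaining 3 bidders over all 4 lots is Rivera→Lot G ($167), Mendoza→Lot E ($168), Leclerc→Lot A ($140), total $475.
VCG payment = (others' best without Osei) − (others' welfare with Osei) = 475 − 453 = $22.

Osei pays $22.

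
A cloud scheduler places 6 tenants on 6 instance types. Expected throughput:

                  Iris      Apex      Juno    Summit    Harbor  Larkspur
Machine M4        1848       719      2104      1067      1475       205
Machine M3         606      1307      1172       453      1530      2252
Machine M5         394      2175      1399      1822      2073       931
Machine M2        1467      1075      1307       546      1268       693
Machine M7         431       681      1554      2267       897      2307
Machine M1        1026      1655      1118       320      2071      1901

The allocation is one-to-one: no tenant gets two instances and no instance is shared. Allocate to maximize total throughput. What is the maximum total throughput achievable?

Maximum total: 12336 ops/s

Optimal: Iris→Machine M2 (1467 ops/s), Apex→Machine M5 (2175 ops/s), Juno→Machine M4 (2104 ops/s), Summit→Machine M7 (2267 ops/s), Harbor→Machine M1 (2071 ops/s), Larkspur→Machine M3 (2252 ops/s) — total 1467+2175+2104+2267+2071+2252 = 12336 ops/s.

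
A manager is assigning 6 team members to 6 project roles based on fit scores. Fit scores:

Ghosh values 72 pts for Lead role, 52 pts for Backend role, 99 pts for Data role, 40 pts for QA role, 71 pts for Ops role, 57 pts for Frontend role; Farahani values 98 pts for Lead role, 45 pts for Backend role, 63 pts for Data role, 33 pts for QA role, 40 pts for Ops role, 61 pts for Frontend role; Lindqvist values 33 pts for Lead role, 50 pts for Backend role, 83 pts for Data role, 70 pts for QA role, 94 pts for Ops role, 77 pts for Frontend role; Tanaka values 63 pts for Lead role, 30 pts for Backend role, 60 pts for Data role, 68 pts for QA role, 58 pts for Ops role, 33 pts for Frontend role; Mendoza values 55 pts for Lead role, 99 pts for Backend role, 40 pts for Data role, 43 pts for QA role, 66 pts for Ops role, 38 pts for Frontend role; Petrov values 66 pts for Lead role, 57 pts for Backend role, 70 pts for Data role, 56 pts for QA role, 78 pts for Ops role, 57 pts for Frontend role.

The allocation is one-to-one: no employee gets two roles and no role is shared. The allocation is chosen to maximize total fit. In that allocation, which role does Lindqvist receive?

Lindqvist receives Frontend role.

This is a one-to-one assignment (maximum-weight bipartite matching).
Optimal: Ghosh→Data role (99 pts), Farahani→Lead role (98 pts), Lindqvist→Frontend role (77 pts), Tanaka→QA role (68 pts), Mendoza→Backend role (99 pts), Petrov→Ops role (78 pts) — total 99+98+77+68+99+78 = 519 pts.
Column-greedy (each role in turn goes to its best remaining employee) gives 477 pts, worse by 42.
No other one-to-one assignment exceeds 519 pts.
Lindqvist's own top role is Ops role (94 pts), but forcing Lindqvist→Ops role and reassigning the rest optimally gives only 515 pts — worse by 4.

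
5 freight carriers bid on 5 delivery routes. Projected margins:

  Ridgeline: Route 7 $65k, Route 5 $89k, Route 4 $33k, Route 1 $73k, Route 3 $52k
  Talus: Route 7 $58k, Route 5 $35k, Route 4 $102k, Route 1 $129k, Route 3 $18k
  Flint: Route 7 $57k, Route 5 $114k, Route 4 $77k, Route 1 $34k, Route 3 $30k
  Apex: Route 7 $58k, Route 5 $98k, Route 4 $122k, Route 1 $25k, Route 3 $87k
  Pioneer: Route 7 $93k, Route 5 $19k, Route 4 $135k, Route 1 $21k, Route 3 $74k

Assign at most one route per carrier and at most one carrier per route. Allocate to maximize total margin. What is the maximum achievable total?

Max total: $530k

Optimal: Ridgeline→Route 7 ($65k), Talus→Route 1 ($129k), Flint→Route 5 ($114k), Apex→Route 3 ($87k), Pioneer→Route 4 ($135k) — total 65+129+114+87+135 = $530k.
Row-greedy (each carrier in turn takes its best remaining route) gives $475k, worse by 55.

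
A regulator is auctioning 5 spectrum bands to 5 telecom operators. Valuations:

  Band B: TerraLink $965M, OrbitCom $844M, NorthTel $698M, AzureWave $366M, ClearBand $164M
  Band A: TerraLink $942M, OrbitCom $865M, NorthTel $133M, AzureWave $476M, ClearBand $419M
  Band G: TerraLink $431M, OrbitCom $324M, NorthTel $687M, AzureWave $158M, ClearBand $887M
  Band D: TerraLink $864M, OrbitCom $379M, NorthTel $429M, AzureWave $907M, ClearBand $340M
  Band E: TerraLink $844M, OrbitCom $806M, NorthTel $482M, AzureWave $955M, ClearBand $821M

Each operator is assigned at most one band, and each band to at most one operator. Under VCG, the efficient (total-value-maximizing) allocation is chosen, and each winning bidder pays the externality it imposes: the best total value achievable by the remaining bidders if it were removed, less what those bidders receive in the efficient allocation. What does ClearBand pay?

Efficient allocation: TerraLink→Band D ($864M), OrbitCom→Band A ($865M), NorthTel→Band B ($698M), AzureWave→Band E ($955M), ClearBand→Band G ($887M); total welfare W = $4269M.
ClearBand receives Band G at value $887M, so the others get W − 887 = $3382M.
Without ClearBand: best allocation of the remaining 4 bidders over all 5 bands is TerraLink→Band B ($965M), OrbitCom→Band A ($865M), NorthTel→Band G ($687M), AzureWave→Band E ($955M), total $3472M.
VCG payment = (others' best without ClearBand) − (others' welfare with ClearBand) = 3472 − 3382 = $90M.

ClearBand pays $90M.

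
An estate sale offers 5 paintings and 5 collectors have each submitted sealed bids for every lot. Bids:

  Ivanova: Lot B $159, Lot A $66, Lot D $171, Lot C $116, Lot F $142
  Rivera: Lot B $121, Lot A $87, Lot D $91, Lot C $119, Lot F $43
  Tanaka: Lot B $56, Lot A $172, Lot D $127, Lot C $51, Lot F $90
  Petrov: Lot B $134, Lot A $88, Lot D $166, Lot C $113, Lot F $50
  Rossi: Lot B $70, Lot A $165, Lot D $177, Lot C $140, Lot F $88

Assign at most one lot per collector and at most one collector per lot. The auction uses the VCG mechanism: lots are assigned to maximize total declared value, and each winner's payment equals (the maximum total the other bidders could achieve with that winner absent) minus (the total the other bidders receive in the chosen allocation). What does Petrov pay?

Petrov pays $17.

Efficient allocation: Ivanova→Lot F ($142), Rivera→Lot C ($119), Tanaka→Lot A ($172), Petrov→Lot B ($134), Rossi→Lot D ($177); total welfare W = $744.
Petrov receives Lot B at value $134, so the others get W − 134 = $610.
Without Petrov: best allocation of the remaining 4 bidders over all 5 lots is Ivanova→Lot B ($159), Rivera→Lot C ($119), Tanaka→Lot A ($172), Rossi→Lot D ($177), total $627.
VCG payment = (others' best without Petrov) − (others' welfare with Petrov) = 627 − 610 = $17.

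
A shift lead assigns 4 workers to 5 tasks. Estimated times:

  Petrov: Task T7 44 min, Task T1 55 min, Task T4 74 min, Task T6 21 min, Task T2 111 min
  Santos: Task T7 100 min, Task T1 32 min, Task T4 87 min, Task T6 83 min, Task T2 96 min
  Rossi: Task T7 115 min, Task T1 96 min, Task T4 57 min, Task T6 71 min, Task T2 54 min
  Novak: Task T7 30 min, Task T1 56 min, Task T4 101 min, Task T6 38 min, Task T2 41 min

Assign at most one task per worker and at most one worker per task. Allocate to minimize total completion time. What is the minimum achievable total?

Optimal: Petrov→Task T6 (21 min), Santos→Task T1 (32 min), Rossi→Task T2 (54 min), Novak→Task T7 (30 min) — total 21+32+54+30 = 137 min.
Column-greedy (each task in turn goes to its cheapest remaining worker) gives 140 min, worse by 3.
Next-best assignment: Petrov→Task T6, Santos→Task T1, Rossi→Task T4, Novak→Task T7 = 140 min.
Every other assignment is strictly worse.

Minimum total: 137 min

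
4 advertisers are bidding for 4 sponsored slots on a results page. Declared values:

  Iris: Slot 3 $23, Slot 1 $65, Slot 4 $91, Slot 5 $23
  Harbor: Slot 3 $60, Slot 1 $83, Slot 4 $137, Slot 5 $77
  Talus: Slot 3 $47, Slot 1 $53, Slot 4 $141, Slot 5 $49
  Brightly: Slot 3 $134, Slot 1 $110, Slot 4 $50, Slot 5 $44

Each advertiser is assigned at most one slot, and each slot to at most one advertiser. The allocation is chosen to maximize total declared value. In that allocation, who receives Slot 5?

This is a one-to-one assignment (maximum-weight bipartite matching).
Optimal: Iris→Slot 1 ($65), Harbor→Slot 5 ($77), Talus→Slot 4 ($141), Brightly→Slot 3 ($134) — total 65+77+141+134 = $417.
Row-greedy (each advertiser in turn takes its best remaining slot) gives $357, worse by 60.
Next-best assignment: Iris→Slot 1, Harbor→Slot 4, Talus→Slot 5, Brightly→Slot 3 = $385.
Swapping Brightly↔Talus (Brightly→Slot 4 $50, Talus→Slot 3 $47) loses 178.
Every other assignment is strictly worse.
Harbor's own top slot is Slot 4 ($137), but forcing Harbor→Slot 4 and reassigning the rest optimally gives only $385 — worse by 32.

Harbor receives Slot 5.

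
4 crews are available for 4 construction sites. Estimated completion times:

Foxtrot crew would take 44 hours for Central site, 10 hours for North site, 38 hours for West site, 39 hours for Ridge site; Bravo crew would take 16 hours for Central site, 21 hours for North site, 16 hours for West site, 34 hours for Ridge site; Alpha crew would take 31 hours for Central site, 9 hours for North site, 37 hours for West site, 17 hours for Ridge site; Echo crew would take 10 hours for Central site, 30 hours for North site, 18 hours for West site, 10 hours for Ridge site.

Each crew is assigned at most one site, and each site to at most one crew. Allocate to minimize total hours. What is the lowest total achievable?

Min total: 53 hours

This is the linear assignment problem.
Optimal: Foxtrot crew→North site (10 hours), Bravo crew→West site (16 hours), Alpha crew→Ridge site (17 hours), Echo crew→Central site (10 hours) — total 10+16+17+10 = 53 hours.
Row-greedy (each crew in turn takes its cheapest remaining site) gives 61 hours, worse by 8.
Swapping Foxtrot crew↔Alpha crew (Foxtrot crew→Ridge site 39 hours, Alpha crew→North site 9 hours) adds 21.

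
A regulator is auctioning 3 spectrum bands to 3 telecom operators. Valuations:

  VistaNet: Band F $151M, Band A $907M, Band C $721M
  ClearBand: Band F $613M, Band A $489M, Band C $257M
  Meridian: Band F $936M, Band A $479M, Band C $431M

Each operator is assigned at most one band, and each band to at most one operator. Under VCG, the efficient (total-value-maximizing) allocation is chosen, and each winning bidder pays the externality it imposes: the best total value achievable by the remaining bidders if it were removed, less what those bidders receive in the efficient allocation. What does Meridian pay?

Efficient allocation: VistaNet→Band C ($721M), ClearBand→Band A ($489M), Meridian→Band F ($936M); total welfare W = $2146M.
Meridian receives Band F at value $936M, so the others get W − 936 = $1210M.
Without Meridian: best allocation of the remaining 2 bidders over all 3 bands is VistaNet→Band A ($907M), ClearBand→Band F ($613M), total $1520M.
VCG payment = (others' best without Meridian) − (others' welfare with Meridian) = 1520 − 1210 = $310M.

Meridian pays $310M.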